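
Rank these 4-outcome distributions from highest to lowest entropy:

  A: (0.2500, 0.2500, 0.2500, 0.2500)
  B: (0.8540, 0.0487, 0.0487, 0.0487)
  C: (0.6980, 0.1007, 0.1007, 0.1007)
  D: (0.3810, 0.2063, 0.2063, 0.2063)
A > D > C > B

Key insight: Entropy is maximized by uniform distributions and minimized by concentrated distributions.

Entropies:
  H(A) = 2.0000 bits
  H(B) = 0.8311 bits
  H(C) = 1.3624 bits
  H(D) = 1.9398 bits

Ranking: A > D > C > B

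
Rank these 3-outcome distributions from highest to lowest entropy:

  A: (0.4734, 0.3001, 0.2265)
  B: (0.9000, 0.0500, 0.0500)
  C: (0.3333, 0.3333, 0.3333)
C > A > B

Key insight: Entropy is maximized by uniform distributions and minimized by concentrated distributions.

- Uniform distributions have maximum entropy log₂(3) = 1.5850 bits
- The more "peaked" or concentrated a distribution, the lower its entropy

Entropies:
  H(A) = 1.5171 bits
  H(B) = 0.5690 bits
  H(C) = 1.5850 bits

Ranking: C > A > B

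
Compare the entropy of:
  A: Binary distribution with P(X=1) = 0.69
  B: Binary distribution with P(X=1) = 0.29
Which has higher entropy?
A

For binary distributions, entropy is maximized at p=0.5 and decreases as p moves toward 0 or 1.

H(A) = H(0.69) = 0.8932 bits
H(B) = H(0.29) = 0.8687 bits

Distribution A (p=0.69) is closer to uniform (p=0.5), so it has higher entropy.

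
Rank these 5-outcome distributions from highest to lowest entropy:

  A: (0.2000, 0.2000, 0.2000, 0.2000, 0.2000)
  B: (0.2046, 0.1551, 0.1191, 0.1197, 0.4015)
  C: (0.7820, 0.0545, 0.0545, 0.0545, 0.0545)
A > B > C

Key insight: Entropy is maximized by uniform distributions and minimized by concentrated distributions.

- Uniform distributions have maximum entropy log₂(5) = 2.3219 bits
- The more "peaked" or concentrated a distribution, the lower its entropy

Entropies:
  H(A) = 2.3219 bits
  H(B) = 2.1462 bits
  H(C) = 1.1925 bits

Ranking: A > B > C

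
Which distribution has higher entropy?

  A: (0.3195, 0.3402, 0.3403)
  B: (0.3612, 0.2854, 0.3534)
A

Both distributions are close to uniform, making this a harder comparison.

H(A) = 1.5843 bits
H(B) = 1.5772 bits

The distribution closer to uniform has higher entropy.
Answer: A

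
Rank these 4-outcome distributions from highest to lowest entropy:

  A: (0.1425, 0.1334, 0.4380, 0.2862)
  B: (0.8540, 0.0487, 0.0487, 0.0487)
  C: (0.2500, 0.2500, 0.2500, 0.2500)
C > A > B

Key insight: Entropy is maximized by uniform distributions and minimized by concentrated distributions.

- Uniform distributions have maximum entropy log₂(4) = 2.0000 bits
- The more "peaked" or concentrated a distribution, the lower its entropy

Entropies:
  H(A) = 1.8264 bits
  H(B) = 0.8311 bits
  H(C) = 2.0000 bits

Ranking: C > A > B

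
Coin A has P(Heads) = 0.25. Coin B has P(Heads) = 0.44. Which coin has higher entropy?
B

For binary distributions, entropy is maximized at p=0.5 and decreases as p moves toward 0 or 1.

H(A) = H(0.25) = 0.8113 bits
H(B) = H(0.44) = 0.9896 bits

Distribution B (p=0.44) is closer to uniform (p=0.5), so it has higher entropy.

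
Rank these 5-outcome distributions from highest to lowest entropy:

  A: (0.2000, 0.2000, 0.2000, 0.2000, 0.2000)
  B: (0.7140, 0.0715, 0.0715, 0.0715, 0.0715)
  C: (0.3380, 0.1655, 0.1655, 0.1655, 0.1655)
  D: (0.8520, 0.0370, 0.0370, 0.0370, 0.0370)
A > C > B > D

Key insight: Entropy is maximized by uniform distributions and minimized by concentrated distributions.

Entropies:
  H(A) = 2.3219 bits
  H(B) = 1.4355 bits
  H(C) = 2.2469 bits
  H(D) = 0.9008 bits

Ranking: A > C > B > D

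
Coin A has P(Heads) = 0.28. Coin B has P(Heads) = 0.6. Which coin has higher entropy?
B

For binary distributions, entropy is maximized at p=0.5 and decreases as p moves toward 0 or 1.

H(A) = H(0.28) = 0.8555 bits
H(B) = H(0.6) = 0.9710 bits

Distribution B (p=0.6) is closer to uniform (p=0.5), so it has higher entropy.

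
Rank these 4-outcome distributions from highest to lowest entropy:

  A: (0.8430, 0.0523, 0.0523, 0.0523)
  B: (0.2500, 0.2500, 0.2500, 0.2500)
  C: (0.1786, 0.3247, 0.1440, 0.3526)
B > C > A

Key insight: Entropy is maximized by uniform distributions and minimized by concentrated distributions.

- Uniform distributions have maximum entropy log₂(4) = 2.0000 bits
- The more "peaked" or concentrated a distribution, the lower its entropy

Entropies:
  H(A) = 0.8759 bits
  H(B) = 2.0000 bits
  H(C) = 1.9037 bits

Ranking: B > C > A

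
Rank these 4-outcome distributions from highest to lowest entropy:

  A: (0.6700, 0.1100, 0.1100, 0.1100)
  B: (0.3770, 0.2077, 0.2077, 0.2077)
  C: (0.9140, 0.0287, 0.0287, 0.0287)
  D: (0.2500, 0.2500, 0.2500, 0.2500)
D > B > A > C

Key insight: Entropy is maximized by uniform distributions and minimized by concentrated distributions.

Entropies:
  H(A) = 1.4380 bits
  H(B) = 1.9433 bits
  H(C) = 0.5593 bits
  H(D) = 2.0000 bits

Ranking: D > B > A > C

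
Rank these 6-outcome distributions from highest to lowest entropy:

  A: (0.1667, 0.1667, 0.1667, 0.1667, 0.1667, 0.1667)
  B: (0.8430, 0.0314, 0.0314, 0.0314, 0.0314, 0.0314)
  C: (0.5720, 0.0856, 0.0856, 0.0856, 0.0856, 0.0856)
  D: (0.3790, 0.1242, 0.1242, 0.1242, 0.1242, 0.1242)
A > D > C > B

Key insight: Entropy is maximized by uniform distributions and minimized by concentrated distributions.

Entropies:
  H(A) = 2.5850 bits
  H(B) = 0.9916 bits
  H(C) = 1.9788 bits
  H(D) = 2.3993 bits

Ranking: A > D > C > B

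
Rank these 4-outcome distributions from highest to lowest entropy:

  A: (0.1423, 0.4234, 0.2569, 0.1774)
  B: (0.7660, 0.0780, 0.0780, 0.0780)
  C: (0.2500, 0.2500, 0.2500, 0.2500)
C > A > B

Key insight: Entropy is maximized by uniform distributions and minimized by concentrated distributions.

- Uniform distributions have maximum entropy log₂(4) = 2.0000 bits
- The more "peaked" or concentrated a distribution, the lower its entropy

Entropies:
  H(A) = 1.8716 bits
  H(B) = 1.1558 bits
  H(C) = 2.0000 bits

Ranking: C > A > B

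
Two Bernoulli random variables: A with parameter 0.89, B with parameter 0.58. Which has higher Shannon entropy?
B

For binary distributions, entropy is maximized at p=0.5 and decreases as p moves toward 0 or 1.

H(A) = H(0.89) = 0.4999 bits
H(B) = H(0.58) = 0.9815 bits

Distribution B (p=0.58) is closer to uniform (p=0.5), so it has higher entropy.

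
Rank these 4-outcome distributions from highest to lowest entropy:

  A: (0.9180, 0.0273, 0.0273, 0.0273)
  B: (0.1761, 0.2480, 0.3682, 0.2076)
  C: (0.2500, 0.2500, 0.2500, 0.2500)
C > B > A

Key insight: Entropy is maximized by uniform distributions and minimized by concentrated distributions.

- Uniform distributions have maximum entropy log₂(4) = 2.0000 bits
- The more "peaked" or concentrated a distribution, the lower its entropy

Entropies:
  H(A) = 0.5392 bits
  H(B) = 1.9418 bits
  H(C) = 2.0000 bits

Ranking: C > B > A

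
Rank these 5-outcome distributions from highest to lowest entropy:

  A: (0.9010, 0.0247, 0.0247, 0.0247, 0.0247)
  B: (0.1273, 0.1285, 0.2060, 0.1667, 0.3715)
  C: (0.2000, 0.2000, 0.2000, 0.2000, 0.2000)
C > B > A

Key insight: Entropy is maximized by uniform distributions and minimized by concentrated distributions.

- Uniform distributions have maximum entropy log₂(5) = 2.3219 bits
- The more "peaked" or concentrated a distribution, the lower its entropy

Entropies:
  H(A) = 0.6638 bits
  H(B) = 2.1900 bits
  H(C) = 2.3219 bits

Ranking: C > B > A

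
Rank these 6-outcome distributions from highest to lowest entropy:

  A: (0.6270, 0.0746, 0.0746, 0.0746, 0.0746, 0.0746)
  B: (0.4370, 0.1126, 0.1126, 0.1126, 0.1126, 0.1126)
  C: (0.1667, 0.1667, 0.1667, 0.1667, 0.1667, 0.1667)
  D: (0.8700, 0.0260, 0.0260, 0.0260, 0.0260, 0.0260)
C > B > A > D

Key insight: Entropy is maximized by uniform distributions and minimized by concentrated distributions.

Entropies:
  H(A) = 1.8190 bits
  H(B) = 2.2958 bits
  H(C) = 2.5850 bits
  H(D) = 0.8593 bits

Ranking: C > B > A > D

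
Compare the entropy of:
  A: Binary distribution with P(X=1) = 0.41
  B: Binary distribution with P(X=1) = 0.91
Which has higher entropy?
A

For binary distributions, entropy is maximized at p=0.5 and decreases as p moves toward 0 or 1.

H(A) = H(0.41) = 0.9765 bits
H(B) = H(0.91) = 0.4365 bits

Distribution A (p=0.41) is closer to uniform (p=0.5), so it has higher entropy.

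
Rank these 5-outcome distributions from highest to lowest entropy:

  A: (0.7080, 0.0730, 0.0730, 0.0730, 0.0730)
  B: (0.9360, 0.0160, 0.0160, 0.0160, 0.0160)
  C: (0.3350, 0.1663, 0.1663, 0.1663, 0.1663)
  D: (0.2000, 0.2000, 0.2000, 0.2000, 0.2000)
D > C > A > B

Key insight: Entropy is maximized by uniform distributions and minimized by concentrated distributions.

Entropies:
  H(A) = 1.4553 bits
  H(B) = 0.4711 bits
  H(C) = 2.2500 bits
  H(D) = 2.3219 bits

Ranking: D > C > A > B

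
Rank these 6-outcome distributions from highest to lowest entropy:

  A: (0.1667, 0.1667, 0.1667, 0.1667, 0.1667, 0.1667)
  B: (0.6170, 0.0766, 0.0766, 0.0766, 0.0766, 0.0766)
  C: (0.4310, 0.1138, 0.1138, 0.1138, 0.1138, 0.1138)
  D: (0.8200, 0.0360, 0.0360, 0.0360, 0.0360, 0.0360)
A > C > B > D

Key insight: Entropy is maximized by uniform distributions and minimized by concentrated distributions.

Entropies:
  H(A) = 2.5850 bits
  H(B) = 1.8494 bits
  H(C) = 2.3074 bits
  H(D) = 1.0980 bits

Ranking: A > C > B > D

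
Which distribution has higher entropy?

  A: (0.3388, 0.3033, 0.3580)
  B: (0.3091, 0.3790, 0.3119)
A

Both distributions are close to uniform, making this a harder comparison.

H(A) = 1.5816 bits
H(B) = 1.5783 bits

The distribution closer to uniform has higher entropy.
Answer: A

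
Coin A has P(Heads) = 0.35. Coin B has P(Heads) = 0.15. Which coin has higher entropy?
A

For binary distributions, entropy is maximized at p=0.5 and decreases as p moves toward 0 or 1.

H(A) = H(0.35) = 0.9341 bits
H(B) = H(0.15) = 0.6098 bits

Distribution A (p=0.35) is closer to uniform (p=0.5), so it has higher entropy.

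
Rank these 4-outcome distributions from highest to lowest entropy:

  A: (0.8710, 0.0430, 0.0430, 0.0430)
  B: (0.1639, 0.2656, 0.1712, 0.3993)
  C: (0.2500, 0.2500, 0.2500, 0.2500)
C > B > A

Key insight: Entropy is maximized by uniform distributions and minimized by concentrated distributions.

- Uniform distributions have maximum entropy log₂(4) = 2.0000 bits
- The more "peaked" or concentrated a distribution, the lower its entropy

Entropies:
  H(A) = 0.7591 bits
  H(B) = 1.9004 bits
  H(C) = 2.0000 bits

Ranking: C > B > A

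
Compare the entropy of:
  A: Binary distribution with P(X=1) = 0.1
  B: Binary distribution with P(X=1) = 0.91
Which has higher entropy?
A

For binary distributions, entropy is maximized at p=0.5 and decreases as p moves toward 0 or 1.

H(A) = H(0.1) = 0.4690 bits
H(B) = H(0.91) = 0.4365 bits

Distribution A (p=0.1) is closer to uniform (p=0.5), so it has higher entropy.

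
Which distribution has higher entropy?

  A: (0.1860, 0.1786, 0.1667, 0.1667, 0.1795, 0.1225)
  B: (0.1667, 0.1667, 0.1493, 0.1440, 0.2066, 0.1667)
B

Both distributions are close to uniform, making this a harder comparison.

H(A) = 2.5728 bits
H(B) = 2.5749 bits

The distribution closer to uniform has higher entropy.
Answer: B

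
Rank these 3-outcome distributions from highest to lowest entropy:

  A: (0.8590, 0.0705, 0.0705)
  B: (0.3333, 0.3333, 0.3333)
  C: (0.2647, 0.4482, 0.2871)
B > C > A

Key insight: Entropy is maximized by uniform distributions and minimized by concentrated distributions.

- Uniform distributions have maximum entropy log₂(3) = 1.5850 bits
- The more "peaked" or concentrated a distribution, the lower its entropy

Entropies:
  H(A) = 0.7279 bits
  H(B) = 1.5850 bits
  H(C) = 1.5434 bits

Ranking: B > C > A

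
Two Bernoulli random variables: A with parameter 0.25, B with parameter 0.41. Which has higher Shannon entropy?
B

For binary distributions, entropy is maximized at p=0.5 and decreases as p moves toward 0 or 1.

H(A) = H(0.25) = 0.8113 bits
H(B) = H(0.41) = 0.9765 bits

Distribution B (p=0.41) is closer to uniform (p=0.5), so it has higher entropy.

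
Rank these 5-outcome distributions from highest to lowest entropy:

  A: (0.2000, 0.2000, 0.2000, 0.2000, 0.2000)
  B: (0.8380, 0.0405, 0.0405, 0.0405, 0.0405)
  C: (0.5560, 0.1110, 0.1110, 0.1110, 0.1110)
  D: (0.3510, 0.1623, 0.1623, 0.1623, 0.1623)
A > D > C > B

Key insight: Entropy is maximized by uniform distributions and minimized by concentrated distributions.

Entropies:
  H(A) = 2.3219 bits
  H(B) = 0.9631 bits
  H(C) = 1.8789 bits
  H(D) = 2.2330 bits

Ranking: A > D > C > B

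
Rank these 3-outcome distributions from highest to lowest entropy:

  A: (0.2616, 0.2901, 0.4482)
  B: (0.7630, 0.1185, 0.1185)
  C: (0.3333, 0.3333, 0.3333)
C > A > B

Key insight: Entropy is maximized by uniform distributions and minimized by concentrated distributions.

- Uniform distributions have maximum entropy log₂(3) = 1.5850 bits
- The more "peaked" or concentrated a distribution, the lower its entropy

Entropies:
  H(A) = 1.5430 bits
  H(B) = 1.0270 bits
  H(C) = 1.5850 bits

Ranking: C > A > B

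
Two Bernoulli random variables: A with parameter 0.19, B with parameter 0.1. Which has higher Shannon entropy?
A

For binary distributions, entropy is maximized at p=0.5 and decreases as p moves toward 0 or 1.

H(A) = H(0.19) = 0.7015 bits
H(B) = H(0.1) = 0.4690 bits

Distribution A (p=0.19) is closer to uniform (p=0.5), so it has higher entropy.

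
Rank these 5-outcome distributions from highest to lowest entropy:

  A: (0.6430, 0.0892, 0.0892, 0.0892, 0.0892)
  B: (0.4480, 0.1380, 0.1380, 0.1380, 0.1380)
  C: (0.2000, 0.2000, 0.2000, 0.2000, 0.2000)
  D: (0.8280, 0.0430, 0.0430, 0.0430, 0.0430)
C > B > A > D

Key insight: Entropy is maximized by uniform distributions and minimized by concentrated distributions.

Entropies:
  H(A) = 1.6542 bits
  H(B) = 2.0962 bits
  H(C) = 2.3219 bits
  H(D) = 1.0063 bits

Ranking: C > B > A > D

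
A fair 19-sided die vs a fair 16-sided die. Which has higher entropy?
19-sided die

Both are uniform distributions; for uniform over n outcomes, H = log₂(n). H(19-sided) = log₂(19) = 4.248 bits and H(16-sided) = log₂(16) = 4.000 bits. More outcomes in a uniform distribution means higher entropy.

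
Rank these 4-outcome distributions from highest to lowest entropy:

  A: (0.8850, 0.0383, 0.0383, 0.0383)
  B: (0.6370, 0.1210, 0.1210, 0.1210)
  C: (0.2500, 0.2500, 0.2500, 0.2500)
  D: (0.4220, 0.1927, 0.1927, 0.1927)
C > D > B > A

Key insight: Entropy is maximized by uniform distributions and minimized by concentrated distributions.

Entropies:
  H(A) = 0.6971 bits
  H(B) = 1.5205 bits
  H(C) = 2.0000 bits
  H(D) = 1.8985 bits

Ranking: C > D > B > A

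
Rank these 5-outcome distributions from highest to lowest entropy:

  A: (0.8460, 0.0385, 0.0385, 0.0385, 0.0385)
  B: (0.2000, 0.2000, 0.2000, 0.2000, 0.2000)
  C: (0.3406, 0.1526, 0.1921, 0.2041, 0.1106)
B > C > A

Key insight: Entropy is maximized by uniform distributions and minimized by concentrated distributions.

- Uniform distributions have maximum entropy log₂(5) = 2.3219 bits
- The more "peaked" or concentrated a distribution, the lower its entropy

Entropies:
  H(A) = 0.9278 bits
  H(B) = 2.3219 bits
  H(C) = 2.2196 bits

Ranking: B > C > A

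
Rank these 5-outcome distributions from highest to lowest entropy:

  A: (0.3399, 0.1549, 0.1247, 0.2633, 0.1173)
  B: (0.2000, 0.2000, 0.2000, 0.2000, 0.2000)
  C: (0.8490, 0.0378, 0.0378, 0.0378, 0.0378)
B > A > C

Key insight: Entropy is maximized by uniform distributions and minimized by concentrated distributions.

- Uniform distributions have maximum entropy log₂(5) = 2.3219 bits
- The more "peaked" or concentrated a distribution, the lower its entropy

Entropies:
  H(A) = 2.1899 bits
  H(B) = 2.3219 bits
  H(C) = 0.9143 bits

Ranking: B > A > C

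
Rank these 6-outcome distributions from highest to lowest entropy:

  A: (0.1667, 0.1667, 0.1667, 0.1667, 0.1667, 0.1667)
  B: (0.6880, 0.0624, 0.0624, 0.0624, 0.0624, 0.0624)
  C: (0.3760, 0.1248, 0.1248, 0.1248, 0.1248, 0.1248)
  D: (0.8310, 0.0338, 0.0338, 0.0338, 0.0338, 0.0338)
A > C > B > D

Key insight: Entropy is maximized by uniform distributions and minimized by concentrated distributions.

Entropies:
  H(A) = 2.5850 bits
  H(B) = 1.6199 bits
  H(C) = 2.4041 bits
  H(D) = 1.0478 bits

Ranking: A > C > B > D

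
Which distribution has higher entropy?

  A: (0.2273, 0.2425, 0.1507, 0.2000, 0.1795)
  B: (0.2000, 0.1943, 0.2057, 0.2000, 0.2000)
B

Both distributions are close to uniform, making this a harder comparison.

H(A) = 2.3021 bits
H(B) = 2.3217 bits

The distribution closer to uniform has higher entropy.
Answer: B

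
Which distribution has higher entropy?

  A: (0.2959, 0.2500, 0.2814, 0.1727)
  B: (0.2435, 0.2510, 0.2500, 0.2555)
B

Both distributions are close to uniform, making this a harder comparison.

H(A) = 1.9721 bits
H(B) = 1.9998 bits

The distribution closer to uniform has higher entropy.
Answer: B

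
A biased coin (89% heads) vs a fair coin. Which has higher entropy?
Fair coin

The fair coin is uniform (p=0.5), maximizing binary entropy at 1 bit. The biased coin has H(0.89) ≈ 0.500 bits — its outcome is more predictable, so its entropy is lower.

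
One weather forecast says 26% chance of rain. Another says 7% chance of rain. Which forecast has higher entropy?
26% forecast

Treat each forecast as a Bernoulli distribution. Binary entropy is maximized at p=0.5 and falls off symmetrically toward 0 or 1. The 26% forecast is closer to 50%, so it is more uncertain. H(26%) ≈ 0.827 bits, H(7%) ≈ 0.366 bits.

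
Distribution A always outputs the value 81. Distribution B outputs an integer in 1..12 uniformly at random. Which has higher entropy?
B

A is deterministic, so H(A) = 0. B is uniform over 12 outcomes, so H(B) = log₂(12) = 3.585 bits. Any distribution with genuine randomness has higher entropy than a deterministic one.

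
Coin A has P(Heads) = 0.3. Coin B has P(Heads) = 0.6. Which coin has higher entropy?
B

For binary distributions, entropy is maximized at p=0.5 and decreases as p moves toward 0 or 1.

H(A) = H(0.3) = 0.8813 bits
H(B) = H(0.6) = 0.9710 bits

Distribution B (p=0.6) is closer to uniform (p=0.5), so it has higher entropy.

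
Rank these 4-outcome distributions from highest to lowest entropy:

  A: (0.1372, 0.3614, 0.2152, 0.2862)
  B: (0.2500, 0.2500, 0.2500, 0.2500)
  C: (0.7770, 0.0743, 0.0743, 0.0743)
B > A > C

Key insight: Entropy is maximized by uniform distributions and minimized by concentrated distributions.

- Uniform distributions have maximum entropy log₂(4) = 2.0000 bits
- The more "peaked" or concentrated a distribution, the lower its entropy

Entropies:
  H(A) = 1.9173 bits
  H(B) = 2.0000 bits
  H(C) = 1.1191 bits

Ranking: B > A > C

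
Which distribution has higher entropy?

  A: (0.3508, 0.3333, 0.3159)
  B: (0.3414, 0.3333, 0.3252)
B

Both distributions are close to uniform, making this a harder comparison.

H(A) = 1.5836 bits
H(B) = 1.5847 bits

The distribution closer to uniform has higher entropy.
Answer: B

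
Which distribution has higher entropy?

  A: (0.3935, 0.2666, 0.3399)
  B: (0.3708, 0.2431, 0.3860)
A

Both distributions are close to uniform, making this a harder comparison.

H(A) = 1.5671 bits
H(B) = 1.5568 bits

The distribution closer to uniform has higher entropy.
Answer: A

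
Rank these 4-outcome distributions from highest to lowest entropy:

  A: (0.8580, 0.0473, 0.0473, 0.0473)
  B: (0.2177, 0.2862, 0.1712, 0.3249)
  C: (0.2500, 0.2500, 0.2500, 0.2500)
C > B > A

Key insight: Entropy is maximized by uniform distributions and minimized by concentrated distributions.

- Uniform distributions have maximum entropy log₂(4) = 2.0000 bits
- The more "peaked" or concentrated a distribution, the lower its entropy

Entropies:
  H(A) = 0.8145 bits
  H(B) = 1.9583 bits
  H(C) = 2.0000 bits

Ranking: C > B > A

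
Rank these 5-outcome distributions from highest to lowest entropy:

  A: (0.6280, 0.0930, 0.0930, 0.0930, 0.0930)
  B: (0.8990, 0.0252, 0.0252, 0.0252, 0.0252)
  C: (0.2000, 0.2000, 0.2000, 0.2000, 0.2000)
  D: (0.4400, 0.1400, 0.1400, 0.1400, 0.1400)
C > D > A > B

Key insight: Entropy is maximized by uniform distributions and minimized by concentrated distributions.

Entropies:
  H(A) = 1.6962 bits
  H(B) = 0.6742 bits
  H(C) = 2.3219 bits
  H(D) = 2.1096 bits

Ranking: C > D > A > B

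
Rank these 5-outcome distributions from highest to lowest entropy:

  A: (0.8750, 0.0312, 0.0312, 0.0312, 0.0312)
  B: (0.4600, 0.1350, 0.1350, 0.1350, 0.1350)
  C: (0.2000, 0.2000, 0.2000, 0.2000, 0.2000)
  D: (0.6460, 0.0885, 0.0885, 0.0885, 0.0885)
C > B > D > A

Key insight: Entropy is maximized by uniform distributions and minimized by concentrated distributions.

Entropies:
  H(A) = 0.7936 bits
  H(B) = 2.0754 bits
  H(C) = 2.3219 bits
  H(D) = 1.6456 bits

Ranking: C > B > D > A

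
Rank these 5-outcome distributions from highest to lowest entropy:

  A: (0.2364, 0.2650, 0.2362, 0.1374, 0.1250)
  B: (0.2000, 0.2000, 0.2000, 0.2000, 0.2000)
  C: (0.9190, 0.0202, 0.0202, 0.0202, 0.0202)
B > A > C

Key insight: Entropy is maximized by uniform distributions and minimized by concentrated distributions.

- Uniform distributions have maximum entropy log₂(5) = 2.3219 bits
- The more "peaked" or concentrated a distribution, the lower its entropy

Entropies:
  H(A) = 2.2598 bits
  H(B) = 2.3219 bits
  H(C) = 0.5677 bits

Ranking: B > A > C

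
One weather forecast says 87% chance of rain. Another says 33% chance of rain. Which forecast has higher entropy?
33% forecast

Treat each forecast as a Bernoulli distribution. Binary entropy is maximized at p=0.5 and falls off symmetrically toward 0 or 1. The 33% forecast is closer to 50%, so it is more uncertain. H(87%) ≈ 0.557 bits, H(33%) ≈ 0.915 bits.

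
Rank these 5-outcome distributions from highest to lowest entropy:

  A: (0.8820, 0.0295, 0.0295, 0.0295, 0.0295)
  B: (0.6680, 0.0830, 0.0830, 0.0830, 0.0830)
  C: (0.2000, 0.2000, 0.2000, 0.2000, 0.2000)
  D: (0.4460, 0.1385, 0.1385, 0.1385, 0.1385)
C > D > B > A

Key insight: Entropy is maximized by uniform distributions and minimized by concentrated distributions.

Entropies:
  H(A) = 0.7596 bits
  H(B) = 1.5810 bits
  H(C) = 2.3219 bits
  H(D) = 2.0996 bits

Ranking: C > D > B > A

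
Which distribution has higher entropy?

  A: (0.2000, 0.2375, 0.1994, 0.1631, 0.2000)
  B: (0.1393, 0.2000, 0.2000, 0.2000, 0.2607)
A

Both distributions are close to uniform, making this a harder comparison.

H(A) = 2.3119 bits
H(B) = 2.2949 bits

The distribution closer to uniform has higher entropy.
Answer: A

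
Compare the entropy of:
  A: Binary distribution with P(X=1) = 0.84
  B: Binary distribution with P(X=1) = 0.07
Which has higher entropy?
A

For binary distributions, entropy is maximized at p=0.5 and decreases as p moves toward 0 or 1.

H(A) = H(0.84) = 0.6343 bits
H(B) = H(0.07) = 0.3659 bits

Distribution A (p=0.84) is closer to uniform (p=0.5), so it has higher entropy.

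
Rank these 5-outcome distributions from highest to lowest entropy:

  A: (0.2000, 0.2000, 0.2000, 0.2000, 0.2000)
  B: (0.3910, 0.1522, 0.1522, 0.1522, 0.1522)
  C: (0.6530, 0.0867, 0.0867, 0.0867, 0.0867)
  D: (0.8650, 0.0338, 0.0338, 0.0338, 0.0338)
A > B > C > D

Key insight: Entropy is maximized by uniform distributions and minimized by concentrated distributions.

Entropies:
  H(A) = 2.3219 bits
  H(B) = 2.1834 bits
  H(C) = 1.6254 bits
  H(D) = 0.8410 bits

Ranking: A > B > C > D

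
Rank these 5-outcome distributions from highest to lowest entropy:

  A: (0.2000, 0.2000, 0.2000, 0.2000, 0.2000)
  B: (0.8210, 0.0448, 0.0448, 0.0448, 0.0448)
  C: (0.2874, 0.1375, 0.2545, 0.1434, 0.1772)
A > C > B

Key insight: Entropy is maximized by uniform distributions and minimized by concentrated distributions.

- Uniform distributions have maximum entropy log₂(5) = 2.3219 bits
- The more "peaked" or concentrated a distribution, the lower its entropy

Entropies:
  H(A) = 2.3219 bits
  H(B) = 1.0359 bits
  H(C) = 2.2572 bits

Ranking: A > C > B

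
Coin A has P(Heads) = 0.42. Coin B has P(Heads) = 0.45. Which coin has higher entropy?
B

For binary distributions, entropy is maximized at p=0.5 and decreases as p moves toward 0 or 1.

H(A) = H(0.42) = 0.9815 bits
H(B) = H(0.45) = 0.9928 bits

Distribution B (p=0.45) is closer to uniform (p=0.5), so it has higher entropy.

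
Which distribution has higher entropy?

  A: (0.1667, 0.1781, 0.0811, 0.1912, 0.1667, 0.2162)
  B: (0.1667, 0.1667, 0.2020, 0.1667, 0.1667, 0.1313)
B

Both distributions are close to uniform, making this a harder comparison.

H(A) = 2.5331 bits
H(B) = 2.5741 bits

The distribution closer to uniform has higher entropy.
Answer: B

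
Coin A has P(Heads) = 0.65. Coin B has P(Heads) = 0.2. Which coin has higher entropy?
A

For binary distributions, entropy is maximized at p=0.5 and decreases as p moves toward 0 or 1.

H(A) = H(0.65) = 0.9341 bits
H(B) = H(0.2) = 0.7219 bits

Distribution A (p=0.65) is closer to uniform (p=0.5), so it has higher entropy.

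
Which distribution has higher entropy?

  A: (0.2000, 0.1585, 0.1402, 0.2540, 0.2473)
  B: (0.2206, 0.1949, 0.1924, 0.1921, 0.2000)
B

Both distributions are close to uniform, making this a harder comparison.

H(A) = 2.2837 bits
H(B) = 2.3199 bits

The distribution closer to uniform has higher entropy.
Answer: B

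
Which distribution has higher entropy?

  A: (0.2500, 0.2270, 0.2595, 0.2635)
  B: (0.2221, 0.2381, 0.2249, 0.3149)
A

Both distributions are close to uniform, making this a harder comparison.

H(A) = 1.9977 bits
H(B) = 1.9842 bits

The distribution closer to uniform has higher entropy.
Answer: A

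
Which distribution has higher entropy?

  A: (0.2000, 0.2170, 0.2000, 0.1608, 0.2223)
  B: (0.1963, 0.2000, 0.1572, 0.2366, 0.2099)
A

Both distributions are close to uniform, making this a harder comparison.

H(A) = 2.3132 bits
H(B) = 2.3098 bits

The distribution closer to uniform has higher entropy.
Answer: A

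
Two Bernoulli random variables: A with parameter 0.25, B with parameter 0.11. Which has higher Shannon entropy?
A

For binary distributions, entropy is maximized at p=0.5 and decreases as p moves toward 0 or 1.

H(A) = H(0.25) = 0.8113 bits
H(B) = H(0.11) = 0.4999 bits

Distribution A (p=0.25) is closer to uniform (p=0.5), so it has higher entropy.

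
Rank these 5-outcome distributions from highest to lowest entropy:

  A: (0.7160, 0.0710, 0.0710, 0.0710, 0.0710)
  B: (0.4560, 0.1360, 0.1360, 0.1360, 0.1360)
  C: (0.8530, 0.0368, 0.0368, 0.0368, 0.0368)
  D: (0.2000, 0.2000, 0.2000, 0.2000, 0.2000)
D > B > A > C

Key insight: Entropy is maximized by uniform distributions and minimized by concentrated distributions.

Entropies:
  H(A) = 1.4288 bits
  H(B) = 2.0824 bits
  H(C) = 0.8963 bits
  H(D) = 2.3219 bits

Ranking: D > B > A > C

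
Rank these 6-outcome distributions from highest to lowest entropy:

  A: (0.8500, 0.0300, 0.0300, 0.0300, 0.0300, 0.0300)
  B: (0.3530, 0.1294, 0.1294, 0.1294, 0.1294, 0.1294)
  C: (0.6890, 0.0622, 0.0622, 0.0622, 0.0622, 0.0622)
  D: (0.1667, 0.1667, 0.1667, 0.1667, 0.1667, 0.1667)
D > B > C > A

Key insight: Entropy is maximized by uniform distributions and minimized by concentrated distributions.

Entropies:
  H(A) = 0.9581 bits
  H(B) = 2.4390 bits
  H(C) = 1.6164 bits
  H(D) = 2.5850 bits

Ranking: D > B > C > A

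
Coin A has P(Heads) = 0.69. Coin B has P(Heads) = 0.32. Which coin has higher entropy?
B

For binary distributions, entropy is maximized at p=0.5 and decreases as p moves toward 0 or 1.

H(A) = H(0.69) = 0.8932 bits
H(B) = H(0.32) = 0.9044 bits

Distribution B (p=0.32) is closer to uniform (p=0.5), so it has higher entropy.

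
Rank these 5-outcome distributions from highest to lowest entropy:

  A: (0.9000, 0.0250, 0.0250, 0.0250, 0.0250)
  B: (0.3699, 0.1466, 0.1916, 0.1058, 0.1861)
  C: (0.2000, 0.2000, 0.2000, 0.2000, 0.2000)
C > B > A

Key insight: Entropy is maximized by uniform distributions and minimized by concentrated distributions.

- Uniform distributions have maximum entropy log₂(5) = 2.3219 bits
- The more "peaked" or concentrated a distribution, the lower its entropy

Entropies:
  H(A) = 0.6690 bits
  H(B) = 2.1879 bits
  H(C) = 2.3219 bits

Ranking: C > B > A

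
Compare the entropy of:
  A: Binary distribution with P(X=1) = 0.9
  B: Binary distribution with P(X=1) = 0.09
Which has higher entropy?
A

For binary distributions, entropy is maximized at p=0.5 and decreases as p moves toward 0 or 1.

H(A) = H(0.9) = 0.4690 bits
H(B) = H(0.09) = 0.4365 bits

Distribution A (p=0.9) is closer to uniform (p=0.5), so it has higher entropy.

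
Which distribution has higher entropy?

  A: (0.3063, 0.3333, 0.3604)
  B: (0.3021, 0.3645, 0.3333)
A

Both distributions are close to uniform, making this a harder comparison.

H(A) = 1.5818 bits
H(B) = 1.5807 bits

The distribution closer to uniform has higher entropy.
Answer: A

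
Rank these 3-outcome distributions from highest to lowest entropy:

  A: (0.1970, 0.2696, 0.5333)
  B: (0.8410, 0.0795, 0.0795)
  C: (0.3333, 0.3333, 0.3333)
C > A > B

Key insight: Entropy is maximized by uniform distributions and minimized by concentrated distributions.

- Uniform distributions have maximum entropy log₂(3) = 1.5850 bits
- The more "peaked" or concentrated a distribution, the lower its entropy

Entropies:
  H(A) = 1.4553 bits
  H(B) = 0.7909 bits
  H(C) = 1.5850 bits

Ranking: C > A > B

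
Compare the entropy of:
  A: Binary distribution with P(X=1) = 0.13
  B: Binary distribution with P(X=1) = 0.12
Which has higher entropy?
A

For binary distributions, entropy is maximized at p=0.5 and decreases as p moves toward 0 or 1.

H(A) = H(0.13) = 0.5574 bits
H(B) = H(0.12) = 0.5294 bits

Distribution A (p=0.13) is closer to uniform (p=0.5), so it has higher entropy.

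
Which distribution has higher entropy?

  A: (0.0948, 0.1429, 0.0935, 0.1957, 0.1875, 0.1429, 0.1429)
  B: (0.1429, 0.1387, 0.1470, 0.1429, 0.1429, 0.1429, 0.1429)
B

Both distributions are close to uniform, making this a harder comparison.

H(A) = 2.7583 bits
H(B) = 2.8072 bits

The distribution closer to uniform has higher entropy.
Answer: B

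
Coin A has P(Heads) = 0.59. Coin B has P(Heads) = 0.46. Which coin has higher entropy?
B

For binary distributions, entropy is maximized at p=0.5 and decreases as p moves toward 0 or 1.

H(A) = H(0.59) = 0.9765 bits
H(B) = H(0.46) = 0.9954 bits

Distribution B (p=0.46) is closer to uniform (p=0.5), so it has higher entropy.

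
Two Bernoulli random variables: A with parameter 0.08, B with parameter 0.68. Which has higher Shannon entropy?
B

For binary distributions, entropy is maximized at p=0.5 and decreases as p moves toward 0 or 1.

H(A) = H(0.08) = 0.4022 bits
H(B) = H(0.68) = 0.9044 bits

Distribution B (p=0.68) is closer to uniform (p=0.5), so it has higher entropy.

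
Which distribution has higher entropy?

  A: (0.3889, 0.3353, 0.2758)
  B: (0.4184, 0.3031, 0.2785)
A

Both distributions are close to uniform, making this a harder comparison.

H(A) = 1.5710 bits
H(B) = 1.5616 bits

The distribution closer to uniform has higher entropy.
Answer: A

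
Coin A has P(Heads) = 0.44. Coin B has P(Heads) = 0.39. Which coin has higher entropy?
A

For binary distributions, entropy is maximized at p=0.5 and decreases as p moves toward 0 or 1.

H(A) = H(0.44) = 0.9896 bits
H(B) = H(0.39) = 0.9648 bits

Distribution A (p=0.44) is closer to uniform (p=0.5), so it has higher entropy.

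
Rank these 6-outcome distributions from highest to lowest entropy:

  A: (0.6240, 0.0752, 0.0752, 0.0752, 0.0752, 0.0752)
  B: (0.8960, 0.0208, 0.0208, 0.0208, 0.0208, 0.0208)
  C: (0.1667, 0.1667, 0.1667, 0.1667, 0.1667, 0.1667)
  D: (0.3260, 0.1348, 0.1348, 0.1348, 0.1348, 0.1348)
C > D > A > B

Key insight: Entropy is maximized by uniform distributions and minimized by concentrated distributions.

Entropies:
  H(A) = 1.8282 bits
  H(B) = 0.7230 bits
  H(C) = 2.5850 bits
  H(D) = 2.4758 bits

Ranking: C > D > A > B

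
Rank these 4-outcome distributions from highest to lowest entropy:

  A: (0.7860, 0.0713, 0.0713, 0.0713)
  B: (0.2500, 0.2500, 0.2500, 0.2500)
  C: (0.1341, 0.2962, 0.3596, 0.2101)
B > C > A

Key insight: Entropy is maximized by uniform distributions and minimized by concentrated distributions.

- Uniform distributions have maximum entropy log₂(4) = 2.0000 bits
- The more "peaked" or concentrated a distribution, the lower its entropy

Entropies:
  H(A) = 1.0882 bits
  H(B) = 2.0000 bits
  H(C) = 1.9122 bits

Ranking: B > C > A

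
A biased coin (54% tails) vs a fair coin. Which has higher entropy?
Fair coin

The fair coin is uniform (p=0.5), maximizing binary entropy at 1 bit. The biased coin has H(0.54) ≈ 0.995 bits — its outcome is more predictable, so its entropy is lower.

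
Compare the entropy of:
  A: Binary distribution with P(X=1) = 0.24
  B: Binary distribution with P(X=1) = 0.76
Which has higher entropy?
Equal

For binary distributions, entropy is maximized at p=0.5 and decreases as p moves toward 0 or 1.

H(A) = H(0.24) = 0.7950 bits
H(B) = H(0.76) = 0.7950 bits

Both distributions are equally far from uniform (|0.24-0.5| = |0.76-0.5|), so they have the same entropy.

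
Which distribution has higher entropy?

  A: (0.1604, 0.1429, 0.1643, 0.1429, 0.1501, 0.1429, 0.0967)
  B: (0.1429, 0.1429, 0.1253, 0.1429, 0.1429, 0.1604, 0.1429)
B

Both distributions are close to uniform, making this a harder comparison.

H(A) = 2.7912 bits
H(B) = 2.8042 bits

The distribution closer to uniform has higher entropy.
Answer: B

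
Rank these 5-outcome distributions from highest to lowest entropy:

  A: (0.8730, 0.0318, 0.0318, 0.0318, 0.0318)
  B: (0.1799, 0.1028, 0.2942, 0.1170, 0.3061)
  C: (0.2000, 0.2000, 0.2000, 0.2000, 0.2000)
C > B > A

Key insight: Entropy is maximized by uniform distributions and minimized by concentrated distributions.

- Uniform distributions have maximum entropy log₂(5) = 2.3219 bits
- The more "peaked" or concentrated a distribution, the lower its entropy

Entropies:
  H(A) = 0.8032 bits
  H(B) = 2.1869 bits
  H(C) = 2.3219 bits

Ranking: C > B > A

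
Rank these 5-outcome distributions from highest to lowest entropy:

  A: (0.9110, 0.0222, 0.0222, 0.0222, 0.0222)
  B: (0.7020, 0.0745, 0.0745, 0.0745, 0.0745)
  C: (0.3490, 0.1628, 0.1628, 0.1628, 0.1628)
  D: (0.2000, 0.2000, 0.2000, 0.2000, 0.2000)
D > C > B > A

Key insight: Entropy is maximized by uniform distributions and minimized by concentrated distributions.

Entropies:
  H(A) = 0.6111 bits
  H(B) = 1.4748 bits
  H(C) = 2.2352 bits
  H(D) = 2.3219 bits

Ranking: D > C > B > A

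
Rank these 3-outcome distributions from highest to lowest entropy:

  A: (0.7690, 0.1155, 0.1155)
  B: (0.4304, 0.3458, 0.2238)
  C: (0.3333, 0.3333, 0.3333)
C > B > A

Key insight: Entropy is maximized by uniform distributions and minimized by concentrated distributions.

- Uniform distributions have maximum entropy log₂(3) = 1.5850 bits
- The more "peaked" or concentrated a distribution, the lower its entropy

Entropies:
  H(A) = 1.0108 bits
  H(B) = 1.5366 bits
  H(C) = 1.5850 bits

Ranking: C > B > A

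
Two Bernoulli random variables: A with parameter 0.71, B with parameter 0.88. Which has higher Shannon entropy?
A

For binary distributions, entropy is maximized at p=0.5 and decreases as p moves toward 0 or 1.

H(A) = H(0.71) = 0.8687 bits
H(B) = H(0.88) = 0.5294 bits

Distribution A (p=0.71) is closer to uniform (p=0.5), so it has higher entropy.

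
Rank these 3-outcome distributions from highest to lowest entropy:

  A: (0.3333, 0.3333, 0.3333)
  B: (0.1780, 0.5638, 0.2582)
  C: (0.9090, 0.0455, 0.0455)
A > B > C

Key insight: Entropy is maximized by uniform distributions and minimized by concentrated distributions.

- Uniform distributions have maximum entropy log₂(3) = 1.5850 bits
- The more "peaked" or concentrated a distribution, the lower its entropy

Entropies:
  H(A) = 1.5850 bits
  H(B) = 1.4137 bits
  H(C) = 0.5308 bits

Ranking: A > B > C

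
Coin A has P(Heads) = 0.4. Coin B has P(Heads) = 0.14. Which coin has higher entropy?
A

For binary distributions, entropy is maximized at p=0.5 and decreases as p moves toward 0 or 1.

H(A) = H(0.4) = 0.9710 bits
H(B) = H(0.14) = 0.5842 bits

Distribution A (p=0.4) is closer to uniform (p=0.5), so it has higher entropy.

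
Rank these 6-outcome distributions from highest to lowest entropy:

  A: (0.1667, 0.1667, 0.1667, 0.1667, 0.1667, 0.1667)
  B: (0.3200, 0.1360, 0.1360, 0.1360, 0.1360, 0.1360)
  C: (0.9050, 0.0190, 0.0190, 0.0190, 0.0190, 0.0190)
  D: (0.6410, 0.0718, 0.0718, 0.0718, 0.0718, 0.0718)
A > B > D > C

Key insight: Entropy is maximized by uniform distributions and minimized by concentrated distributions.

Entropies:
  H(A) = 2.5850 bits
  H(B) = 2.4833 bits
  H(C) = 0.6735 bits
  H(D) = 1.7754 bits

Ranking: A > B > D > C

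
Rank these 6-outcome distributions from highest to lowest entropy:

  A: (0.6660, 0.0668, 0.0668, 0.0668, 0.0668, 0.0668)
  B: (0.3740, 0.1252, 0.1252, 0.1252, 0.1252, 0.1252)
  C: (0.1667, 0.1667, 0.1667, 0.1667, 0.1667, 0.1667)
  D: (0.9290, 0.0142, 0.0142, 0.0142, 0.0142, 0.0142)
C > B > A > D

Key insight: Entropy is maximized by uniform distributions and minimized by concentrated distributions.

Entropies:
  H(A) = 1.6945 bits
  H(B) = 2.4072 bits
  H(C) = 2.5850 bits
  H(D) = 0.5345 bits

Ranking: C > B > A > D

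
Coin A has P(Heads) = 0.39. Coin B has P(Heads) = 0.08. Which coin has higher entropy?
A

For binary distributions, entropy is maximized at p=0.5 and decreases as p moves toward 0 or 1.

H(A) = H(0.39) = 0.9648 bits
H(B) = H(0.08) = 0.4022 bits

Distribution A (p=0.39) is closer to uniform (p=0.5), so it has higher entropy.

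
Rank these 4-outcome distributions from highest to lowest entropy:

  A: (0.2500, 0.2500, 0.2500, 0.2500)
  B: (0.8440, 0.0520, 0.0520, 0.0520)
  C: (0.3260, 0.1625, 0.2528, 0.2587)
A > C > B

Key insight: Entropy is maximized by uniform distributions and minimized by concentrated distributions.

- Uniform distributions have maximum entropy log₂(4) = 2.0000 bits
- The more "peaked" or concentrated a distribution, the lower its entropy

Entropies:
  H(A) = 2.0000 bits
  H(B) = 0.8719 bits
  H(C) = 1.9593 bits

Ranking: A > C > B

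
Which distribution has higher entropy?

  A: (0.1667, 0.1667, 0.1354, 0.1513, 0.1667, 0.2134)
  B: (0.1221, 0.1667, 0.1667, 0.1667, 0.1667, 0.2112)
A

Both distributions are close to uniform, making this a harder comparison.

H(A) = 2.5707 bits
H(B) = 2.5676 bits

The distribution closer to uniform has higher entropy.
Answer: A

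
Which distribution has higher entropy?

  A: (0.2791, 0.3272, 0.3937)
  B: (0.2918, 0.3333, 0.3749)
B

Both distributions are close to uniform, making this a harder comparison.

H(A) = 1.5707 bits
H(B) = 1.5775 bits

The distribution closer to uniform has higher entropy.
Answer: B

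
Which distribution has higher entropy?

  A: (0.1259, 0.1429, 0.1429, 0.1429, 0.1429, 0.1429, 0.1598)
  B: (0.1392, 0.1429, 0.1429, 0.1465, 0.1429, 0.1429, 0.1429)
B

Both distributions are close to uniform, making this a harder comparison.

H(A) = 2.8045 bits
H(B) = 2.8072 bits

The distribution closer to uniform has higher entropy.
Answer: B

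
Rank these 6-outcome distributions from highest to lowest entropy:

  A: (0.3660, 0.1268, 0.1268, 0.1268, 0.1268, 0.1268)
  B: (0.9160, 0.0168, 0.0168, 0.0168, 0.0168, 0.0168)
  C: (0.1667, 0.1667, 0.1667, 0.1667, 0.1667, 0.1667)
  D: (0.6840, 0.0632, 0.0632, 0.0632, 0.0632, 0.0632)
C > A > D > B

Key insight: Entropy is maximized by uniform distributions and minimized by concentrated distributions.

Entropies:
  H(A) = 2.4197 bits
  H(B) = 0.6112 bits
  H(C) = 2.5850 bits
  H(D) = 1.6337 bits

Ranking: C > A > D > B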